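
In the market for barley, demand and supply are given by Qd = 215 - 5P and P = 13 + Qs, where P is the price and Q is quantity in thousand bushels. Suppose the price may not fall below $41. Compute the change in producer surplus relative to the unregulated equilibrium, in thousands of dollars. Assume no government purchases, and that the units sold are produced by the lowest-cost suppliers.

-82.5

Rearranging supply gives Qs = P - 13. Without the control the market clears where 215 - 5P = P - 13, i.e. P* = 38 and Q* = 25.
Because the floor (41) lies above the market-clearing price, it is binding.
At P = 41: Qd = 215 - 5·41 = 10 and Qs = 41 - 13 = 28.
Producer surplus without the control is ½ · (38 - 13) · 25 = 312.5.
With the floor, 10 units are sold at 41. The supply price at Q = 10 is 23, so PS = ½ · [(41 - 13) + (41 - 23)] · 10 = 230.
Change in producer surplus = 230 - 312.5 = -82.5.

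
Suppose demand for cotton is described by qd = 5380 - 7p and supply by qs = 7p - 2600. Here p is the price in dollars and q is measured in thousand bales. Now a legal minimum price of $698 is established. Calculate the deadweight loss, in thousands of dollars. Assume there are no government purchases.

114688

Equilibrium: 5380 - 7p = 7p - 2600, so 7980 = 14p and p* = 570, q* = 1390.
The floor of 698 is above the equilibrium price 570, so it binds.
At p = 698: qd = 5380 - 7·698 = 494 and qs = 7·698 - 2600 = 2286.
Quantity traded falls to 494. At q = 494 the demand price is (5380 - 494)/7 = 698 and the supply price is (2600 + 494)/7 = 442.
Deadweight loss = ½ · (698 - 442) · (1390 - 494) = ½ · 256 · 896 = 114688.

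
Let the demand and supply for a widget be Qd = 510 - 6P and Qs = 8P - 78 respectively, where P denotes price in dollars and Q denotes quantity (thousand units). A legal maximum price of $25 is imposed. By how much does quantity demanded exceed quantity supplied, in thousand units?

Without the control the market clears where 510 - 6P = 8P - 78, i.e. P* = 42 and Q* = 258.
Since 25 < 42, the ceiling is binding.
At P = 25: Qd = 510 - 6·25 = 360 and Qs = 8·25 - 78 = 122.
Shortage = Qd - Qs = 360 - 122 = 238.

238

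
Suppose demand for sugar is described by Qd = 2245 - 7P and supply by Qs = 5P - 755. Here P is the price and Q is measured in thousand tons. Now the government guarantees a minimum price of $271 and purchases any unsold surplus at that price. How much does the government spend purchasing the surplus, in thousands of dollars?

68292

In a free market, 2245 - 7P = 5P - 755 gives the equilibrium P* = 250, Q* = 495.
Since 271 > 250, the floor is binding.
At P = 271: Qd = 2245 - 7·271 = 348 and Qs = 5·271 - 755 = 600.
Surplus = Qs - Qd = 252.
Government expenditure = surplus × support price = 252 × 271 = 68292.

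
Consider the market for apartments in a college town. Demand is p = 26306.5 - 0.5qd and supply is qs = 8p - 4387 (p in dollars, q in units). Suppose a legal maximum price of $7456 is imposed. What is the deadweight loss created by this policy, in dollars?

Rearranging demand gives qd = 52613 - 2p. Setting quantity demanded equal to quantity supplied, 52613 - 2p = 8p - 4387, gives p* = 5700 and q* = 41213.
Since 7456 is above p* = 5700, the ceiling does not bind and the free-market outcome prevails.
Since the control does not bind, no trades are prevented and deadweight loss is zero.

0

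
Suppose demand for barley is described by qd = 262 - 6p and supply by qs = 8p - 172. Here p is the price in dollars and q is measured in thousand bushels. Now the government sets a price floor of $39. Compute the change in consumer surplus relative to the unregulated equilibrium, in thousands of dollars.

In a free market, 262 - 6p = 8p - 172 gives the equilibrium p* = 31, q* = 76.
The floor of 39 is above the equilibrium price 31, so it binds.
At p = 39: qd = 262 - 6·39 = 28 and qs = 8·39 - 172 = 140.
Consumer surplus without the control is ½ · (131/3 - 31) · 76 = 1444/3.
With the floor, consumers buy 28 units at 39, so CS = ½ · (131/3 - 39) · 28 = 196/3.
Change in consumer surplus = 196/3 - 1444/3 = -416.

-416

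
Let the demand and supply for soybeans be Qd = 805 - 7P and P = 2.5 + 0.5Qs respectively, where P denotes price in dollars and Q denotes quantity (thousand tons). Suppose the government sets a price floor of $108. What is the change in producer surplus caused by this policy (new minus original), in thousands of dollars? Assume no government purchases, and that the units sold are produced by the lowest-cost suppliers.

Rearranging supply gives Qs = 2P - 5. Equilibrium: 805 - 7P = 2P - 5, so 810 = 9P and P* = 90, Q* = 175.
The floor of 108 is above the equilibrium price 90, so it binds.
At P = 108: Qd = 805 - 7·108 = 49 and Qs = 2·108 - 5 = 211.
Producer surplus without the control is ½ · (90 - 2.5) · 175 = 7656.25.
With the floor, 49 units are sold at 108. The supply price at Q = 49 is 27, so PS = ½ · [(108 - 2.5) + (108 - 27)] · 49 = 4569.25.
Change in producer surplus = 4569.25 - 7656.25 = -3087.

-3087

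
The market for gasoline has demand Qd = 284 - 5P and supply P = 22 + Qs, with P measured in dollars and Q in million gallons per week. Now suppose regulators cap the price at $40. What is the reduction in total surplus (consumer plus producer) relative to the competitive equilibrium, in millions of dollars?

72.6

Rearranging supply gives Qs = P - 22. Setting quantity demanded equal to quantity supplied, 284 - 5P = P - 22, gives P* = 51 and Q* = 29.
Because the ceiling (40) lies below the market-clearing price, it is binding.
At P = 40: Qd = 284 - 5·40 = 84 and Qs = 40 - 22 = 18.
Quantity traded falls to 18. At Q = 18 the demand price is (284 - 18)/5 = 53.2 and the supply price is 22 + 18 = 40.
Deadweight loss = ½ · (53.2 - 40) · (29 - 18) = ½ · 13.2 · 11 = 72.6.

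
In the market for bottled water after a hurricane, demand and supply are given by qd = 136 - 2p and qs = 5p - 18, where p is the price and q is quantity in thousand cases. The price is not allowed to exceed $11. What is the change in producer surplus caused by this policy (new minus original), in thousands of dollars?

Setting quantity demanded equal to quantity supplied, 136 - 2p = 5p - 18, gives p* = 22 and q* = 92.
Since 11 < 22, the ceiling is binding.
At p = 11: qd = 136 - 2·11 = 114 and qs = 5·11 - 18 = 37.
Producer surplus without the control is ½ · (22 - 3.6) · 92 = 846.4.
With the ceiling, producers sell 37 units at 11, so PS = ½ · (11 - 3.6) · 37 = 136.9.
Change in producer surplus = 136.9 - 846.4 = -709.5.

-709.5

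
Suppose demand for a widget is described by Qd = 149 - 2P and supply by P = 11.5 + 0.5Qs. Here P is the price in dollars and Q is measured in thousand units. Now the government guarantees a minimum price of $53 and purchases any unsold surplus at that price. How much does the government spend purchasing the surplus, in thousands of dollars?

Rearranging supply gives Qs = 2P - 23. In a free market, 149 - 2P = 2P - 23 gives the equilibrium P* = 43, Q* = 63.
Because the floor (53) lies above the market-clearing price, it is binding.
At P = 53: Qd = 149 - 2·53 = 43 and Qs = 2·53 - 23 = 83.
Surplus = Qs - Qd = 40.
Government expenditure = surplus × support price = 40 × 53 = 2120.

2120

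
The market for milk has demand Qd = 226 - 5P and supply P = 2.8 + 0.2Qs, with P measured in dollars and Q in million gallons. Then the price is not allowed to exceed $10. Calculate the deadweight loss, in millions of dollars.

980

Rearranging supply gives Qs = 5P - 14. In a free market, 226 - 5P = 5P - 14 gives the equilibrium P* = 24, Q* = 106.
The ceiling of 10 is below the equilibrium price 24, so it binds.
At P = 10: Qd = 226 - 5·10 = 176 and Qs = 5·10 - 14 = 36.
Quantity traded falls to 36. At Q = 36 the demand price is (226 - 36)/5 = 38 and the supply price is (14 + 36)/5 = 10.
Deadweight loss = ½ · (38 - 10) · (106 - 36) = ½ · 28 · 70 = 980.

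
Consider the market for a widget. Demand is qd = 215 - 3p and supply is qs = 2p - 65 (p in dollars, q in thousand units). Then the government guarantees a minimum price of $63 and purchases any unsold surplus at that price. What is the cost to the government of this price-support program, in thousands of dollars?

2205

In a free market, 215 - 3p = 2p - 65 gives the equilibrium p* = 56, q* = 47.
Because the floor (63) lies above the market-clearing price, it is binding.
At p = 63: qd = 215 - 3·63 = 26 and qs = 2·63 - 65 = 61.
Surplus = qs - qd = 35.
Government expenditure = surplus × support price = 35 × 63 = 2205.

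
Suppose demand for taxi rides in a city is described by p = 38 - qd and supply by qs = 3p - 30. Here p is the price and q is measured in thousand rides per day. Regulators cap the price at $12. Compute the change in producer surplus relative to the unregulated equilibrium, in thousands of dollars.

-67.5

Rearranging demand gives qd = 38 - p. Setting quantity demanded equal to quantity supplied, 38 - p = 3p - 30, gives p* = 17 and q* = 21.
The ceiling of 12 is below the equilibrium price 17, so it binds.
At p = 12: qd = 38 - 12 = 26 and qs = 3·12 - 30 = 6.
Producer surplus without the control is ½ · (17 - 10) · 21 = 73.5.
With the ceiling, producers sell 6 units at 12, so PS = ½ · (12 - 10) · 6 = 6.
Change in producer surplus = 6 - 73.5 = -67.5.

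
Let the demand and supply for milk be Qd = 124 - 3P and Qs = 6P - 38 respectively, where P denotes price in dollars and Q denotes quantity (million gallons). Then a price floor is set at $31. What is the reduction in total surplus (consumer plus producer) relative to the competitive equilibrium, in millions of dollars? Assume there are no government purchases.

380.25

In a free market, 124 - 3P = 6P - 38 gives the equilibrium P* = 18, Q* = 70.
Because the floor (31) lies above the market-clearing price, it is binding.
At P = 31: Qd = 124 - 3·31 = 31 and Qs = 6·31 - 38 = 148.
Quantity traded falls to 31. At Q = 31 the demand price is (124 - 31)/3 = 31 and the supply price is (38 + 31)/6 = 11.5.
Deadweight loss = ½ · (31 - 11.5) · (70 - 31) = ½ · 19.5 · 39 = 380.25.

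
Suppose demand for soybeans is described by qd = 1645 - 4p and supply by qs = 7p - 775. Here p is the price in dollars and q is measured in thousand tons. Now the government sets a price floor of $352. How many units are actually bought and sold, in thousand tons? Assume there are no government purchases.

Without the control the market clears where 1645 - 4p = 7p - 775, i.e. p* = 220 and q* = 765.
Since 352 > 220, the floor is binding.
At p = 352: qd = 1645 - 4·352 = 237 and qs = 7·352 - 775 = 1689.
The quantity actually transacted is the short side, demand: 237.

237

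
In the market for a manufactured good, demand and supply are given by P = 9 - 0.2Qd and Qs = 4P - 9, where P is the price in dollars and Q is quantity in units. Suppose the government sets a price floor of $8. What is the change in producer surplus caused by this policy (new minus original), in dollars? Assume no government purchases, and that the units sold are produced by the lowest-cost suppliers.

-2.5

Rearranging demand gives Qd = 45 - 5P. Equilibrium: 45 - 5P = 4P - 9, so 54 = 9P and P* = 6, Q* = 15.
Since 8 > 6, the floor is binding.
At P = 8: Qd = 45 - 5·8 = 5 and Qs = 4·8 - 9 = 23.
Producer surplus without the control is ½ · (6 - 2.25) · 15 = 28.125.
With the floor, 5 units are sold at 8. The supply price at Q = 5 is 3.5, so PS = ½ · [(8 - 2.25) + (8 - 3.5)] · 5 = 25.625.
Change in producer surplus = 25.625 - 28.125 = -2.5.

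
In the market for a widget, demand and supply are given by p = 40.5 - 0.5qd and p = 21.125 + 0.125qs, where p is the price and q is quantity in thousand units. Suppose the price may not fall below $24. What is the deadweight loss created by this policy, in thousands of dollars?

Rearranging demand gives qd = 81 - 2p; rearranging supply gives qs = 8p - 169. Setting quantity demanded equal to quantity supplied, 81 - 2p = 8p - 169, gives p* = 25 and q* = 31.
The floor of 24 is below the equilibrium price 25, so it is not binding; the market clears at p* = 25, q* = 31.
Since the control does not bind, no trades are prevented and deadweight loss is zero.

0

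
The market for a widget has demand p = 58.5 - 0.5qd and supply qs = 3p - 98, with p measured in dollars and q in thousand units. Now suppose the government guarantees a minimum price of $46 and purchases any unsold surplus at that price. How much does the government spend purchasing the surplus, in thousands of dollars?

Rearranging demand gives qd = 117 - 2p. In a free market, 117 - 2p = 3p - 98 gives the equilibrium p* = 43, q* = 31.
The floor of 46 is above the equilibrium price 43, so it binds.
At p = 46: qd = 117 - 2·46 = 25 and qs = 3·46 - 98 = 40.
Surplus = qs - qd = 15.
Government expenditure = surplus × support price = 15 × 46 = 690.

690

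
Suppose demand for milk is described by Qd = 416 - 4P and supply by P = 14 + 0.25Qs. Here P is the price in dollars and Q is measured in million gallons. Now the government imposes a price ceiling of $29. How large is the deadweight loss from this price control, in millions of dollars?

Rearranging supply gives Qs = 4P - 56. Setting quantity demanded equal to quantity supplied, 416 - 4P = 4P - 56, gives P* = 59 and Q* = 180.
Because the ceiling (29) lies below the market-clearing price, it is binding.
At P = 29: Qd = 416 - 4·29 = 300 and Qs = 4·29 - 56 = 60.
Quantity traded falls to 60. At Q = 60 the demand price is (416 - 60)/4 = 89 and the supply price is (56 + 60)/4 = 29.
Deadweight loss = ½ · (89 - 29) · (180 - 60) = ½ · 60 · 120 = 3600.

3600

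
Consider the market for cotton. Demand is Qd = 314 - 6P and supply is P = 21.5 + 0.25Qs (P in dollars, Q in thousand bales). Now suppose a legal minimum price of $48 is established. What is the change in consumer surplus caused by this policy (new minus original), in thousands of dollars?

Rearranging supply gives Qs = 4P - 86. Equilibrium: 314 - 6P = 4P - 86, so 400 = 10P and P* = 40, Q* = 74.
The floor of 48 is above the equilibrium price 40, so it binds.
At P = 48: Qd = 314 - 6·48 = 26 and Qs = 4·48 - 86 = 106.
Consumer surplus without the control is ½ · (157/3 - 40) · 74 = 1369/3.
With the floor, consumers buy 26 units at 48, so CS = ½ · (157/3 - 48) · 26 = 169/3.
Change in consumer surplus = 169/3 - 1369/3 = -400.

-400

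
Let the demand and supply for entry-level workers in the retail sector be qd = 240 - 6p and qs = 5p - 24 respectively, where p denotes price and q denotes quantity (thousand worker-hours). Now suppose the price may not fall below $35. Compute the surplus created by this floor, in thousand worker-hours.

121

Setting quantity demanded equal to quantity supplied, 240 - 6p = 5p - 24, gives p* = 24 and q* = 96.
Since 35 > 24, the floor is binding.
At p = 35: qd = 240 - 6·35 = 30 and qs = 5·35 - 24 = 151.
Surplus = qs - qd = 151 - 30 = 121.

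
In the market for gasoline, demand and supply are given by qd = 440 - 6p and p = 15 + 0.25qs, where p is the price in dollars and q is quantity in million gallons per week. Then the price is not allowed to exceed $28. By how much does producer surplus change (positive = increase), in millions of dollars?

-2112

Rearranging supply gives qs = 4p - 60. Setting quantity demanded equal to quantity supplied, 440 - 6p = 4p - 60, gives p* = 50 and q* = 140.
The ceiling of 28 is below the equilibrium price 50, so it binds.
At p = 28: qd = 440 - 6·28 = 272 and qs = 4·28 - 60 = 52.
Producer surplus without the control is ½ · (50 - 15) · 140 = 2450.
With the ceiling, producers sell 52 units at 28, so PS = ½ · (28 - 15) · 52 = 338.
Change in producer surplus = 338 - 2450 = -2112.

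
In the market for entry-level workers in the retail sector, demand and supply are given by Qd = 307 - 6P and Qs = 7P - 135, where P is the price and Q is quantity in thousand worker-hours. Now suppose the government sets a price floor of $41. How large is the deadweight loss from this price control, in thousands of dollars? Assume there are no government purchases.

273

Setting quantity demanded equal to quantity supplied, 307 - 6P = 7P - 135, gives P* = 34 and Q* = 103.
The floor of 41 is above the equilibrium price 34, so it binds.
At P = 41: Qd = 307 - 6·41 = 61 and Qs = 7·41 - 135 = 152.
Quantity traded falls to 61. At Q = 61 the demand price is (307 - 61)/6 = 41 and the supply price is (135 + 61)/7 = 28.
Deadweight loss = ½ · (41 - 28) · (103 - 61) = ½ · 13 · 42 = 273.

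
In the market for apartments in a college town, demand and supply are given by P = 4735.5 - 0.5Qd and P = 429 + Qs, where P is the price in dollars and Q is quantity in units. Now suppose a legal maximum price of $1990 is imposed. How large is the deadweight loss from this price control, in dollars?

1287075

Rearranging demand gives Qd = 9471 - 2P; rearranging supply gives Qs = P - 429. Without the control the market clears where 9471 - 2P = P - 429, i.e. P* = 3300 and Q* = 2871.
The ceiling of 1990 is below the equilibrium price 3300, so it binds.
At P = 1990: Qd = 9471 - 2·1990 = 5491 and Qs = 1990 - 429 = 1561.
Quantity traded falls to 1561. At Q = 1561 the demand price is (9471 - 1561)/2 = 3955 and the supply price is 429 + 1561 = 1990.
Deadweight loss = ½ · (3955 - 1990) · (2871 - 1561) = ½ · 1965 · 1310 = 1287075.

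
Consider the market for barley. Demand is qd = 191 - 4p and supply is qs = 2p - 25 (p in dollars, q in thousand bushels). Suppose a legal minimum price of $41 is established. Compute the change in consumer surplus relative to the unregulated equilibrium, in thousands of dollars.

Without the control the market clears where 191 - 4p = 2p - 25, i.e. p* = 36 and q* = 47.
Since 41 > 36, the floor is binding.
At p = 41: qd = 191 - 4·41 = 27 and qs = 2·41 - 25 = 57.
Consumer surplus without the control is ½ · (47.75 - 36) · 47 = 276.125.
With the floor, consumers buy 27 units at 41, so CS = ½ · (47.75 - 41) · 27 = 91.125.
Change in consumer surplus = 91.125 - 276.125 = -185.

-185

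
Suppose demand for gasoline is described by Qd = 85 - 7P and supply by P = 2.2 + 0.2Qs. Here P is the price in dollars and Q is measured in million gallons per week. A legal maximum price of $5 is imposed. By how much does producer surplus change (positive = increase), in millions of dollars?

-64.5

Rearranging supply gives Qs = 5P - 11. Setting quantity demanded equal to quantity supplied, 85 - 7P = 5P - 11, gives P* = 8 and Q* = 29.
The ceiling of 5 is below the equilibrium price 8, so it binds.
At P = 5: Qd = 85 - 7·5 = 50 and Qs = 5·5 - 11 = 14.
Producer surplus without the control is ½ · (8 - 2.2) · 29 = 84.1.
With the ceiling, producers sell 14 units at 5, so PS = ½ · (5 - 2.2) · 14 = 19.6.
Change in producer surplus = 19.6 - 84.1 = -64.5.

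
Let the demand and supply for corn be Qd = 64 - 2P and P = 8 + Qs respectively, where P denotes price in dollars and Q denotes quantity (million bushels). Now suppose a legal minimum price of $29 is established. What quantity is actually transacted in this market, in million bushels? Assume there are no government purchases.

6

Rearranging supply gives Qs = P - 8. Setting quantity demanded equal to quantity supplied, 64 - 2P = P - 8, gives P* = 24 and Q* = 16.
Because the floor (29) lies above the market-clearing price, it is binding.
At P = 29: Qd = 64 - 2·29 = 6 and Qs = 29 - 8 = 21.
The quantity actually transacted is the short side, demand: 6.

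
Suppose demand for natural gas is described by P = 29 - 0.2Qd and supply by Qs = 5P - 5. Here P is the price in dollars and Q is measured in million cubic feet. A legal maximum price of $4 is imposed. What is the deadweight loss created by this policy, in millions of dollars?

605

Rearranging demand gives Qd = 145 - 5P. In a free market, 145 - 5P = 5P - 5 gives the equilibrium P* = 15, Q* = 70.
Since 4 < 15, the ceiling is binding.
At P = 4: Qd = 145 - 5·4 = 125 and Qs = 5·4 - 5 = 15.
Quantity traded falls to 15. At Q = 15 the demand price is (145 - 15)/5 = 26 and the supply price is (5 + 15)/5 = 4.
Deadweight loss = ½ · (26 - 4) · (70 - 15) = ½ · 22 · 55 = 605.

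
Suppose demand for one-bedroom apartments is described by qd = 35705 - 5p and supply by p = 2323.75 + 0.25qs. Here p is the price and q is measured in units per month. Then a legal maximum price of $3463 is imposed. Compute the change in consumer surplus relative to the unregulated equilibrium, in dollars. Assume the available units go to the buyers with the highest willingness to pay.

3224318.6

Rearranging supply gives qs = 4p - 9295. Setting quantity demanded equal to quantity supplied, 35705 - 5p = 4p - 9295, gives p* = 5000 and q* = 10705.
Since 3463 < 5000, the ceiling is binding.
At p = 3463: qd = 35705 - 5·3463 = 18390 and qs = 4·3463 - 9295 = 4557.
Consumer surplus without the control is ½ · (7141 - 5000) · 10705 = 11459702.5.
With the ceiling, 4557 units are sold at 3463 (assume they go to the highest-value buyers). The demand price at q = 4557 is 6229.6, so CS = ½ · [(7141 - 3463) + (6229.6 - 3463)] · 4557 = 14684021.1.
Change in consumer surplus = 14684021.1 - 11459702.5 = 3224318.6.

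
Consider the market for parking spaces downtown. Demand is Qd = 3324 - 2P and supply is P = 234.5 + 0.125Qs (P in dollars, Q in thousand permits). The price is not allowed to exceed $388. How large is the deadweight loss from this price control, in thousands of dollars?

Rearranging supply gives Qs = 8P - 1876. Without the control the market clears where 3324 - 2P = 8P - 1876, i.e. P* = 520 and Q* = 2284.
The ceiling of 388 is below the equilibrium price 520, so it binds.
At P = 388: Qd = 3324 - 2·388 = 2548 and Qs = 8·388 - 1876 = 1228.
Quantity traded falls to 1228. At Q = 1228 the demand price is (3324 - 1228)/2 = 1048 and the supply price is (1876 + 1228)/8 = 388.
Deadweight loss = ½ · (1048 - 388) · (2284 - 1228) = ½ · 660 · 1056 = 348480.

348480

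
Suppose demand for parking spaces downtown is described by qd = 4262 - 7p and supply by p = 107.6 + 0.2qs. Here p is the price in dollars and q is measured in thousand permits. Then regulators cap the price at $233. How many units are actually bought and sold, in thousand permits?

627

Rearranging supply gives qs = 5p - 538. Without the control the market clears where 4262 - 7p = 5p - 538, i.e. p* = 400 and q* = 1462.
Since 233 < 400, the ceiling is binding.
At p = 233: qd = 4262 - 7·233 = 2631 and qs = 5·233 - 538 = 627.
The quantity actually transacted is the short side, supply: 627.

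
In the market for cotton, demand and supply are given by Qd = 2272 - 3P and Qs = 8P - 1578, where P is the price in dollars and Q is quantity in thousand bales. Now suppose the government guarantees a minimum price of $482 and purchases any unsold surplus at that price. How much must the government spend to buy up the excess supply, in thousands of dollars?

699864

Without the control the market clears where 2272 - 3P = 8P - 1578, i.e. P* = 350 and Q* = 1222.
Because the floor (482) lies above the market-clearing price, it is binding.
At P = 482: Qd = 2272 - 3·482 = 826 and Qs = 8·482 - 1578 = 2278.
Surplus = Qs - Qd = 1452.
Government expenditure = surplus × support price = 1452 × 482 = 699864.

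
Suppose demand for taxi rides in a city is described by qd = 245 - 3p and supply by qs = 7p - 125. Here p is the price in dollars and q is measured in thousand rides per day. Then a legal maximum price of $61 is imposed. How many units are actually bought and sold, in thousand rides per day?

Equilibrium: 245 - 3p = 7p - 125, so 370 = 10p and p* = 37, q* = 134.
Since 61 is above p* = 37, the ceiling does not bind and the free-market outcome prevails.

134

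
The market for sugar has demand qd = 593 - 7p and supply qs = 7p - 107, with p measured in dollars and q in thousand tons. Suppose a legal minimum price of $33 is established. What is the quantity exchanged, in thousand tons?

In a free market, 593 - 7p = 7p - 107 gives the equilibrium p* = 50, q* = 243.
Since 33 is below p* = 50, the floor does not bind and the free-market outcome prevails.

243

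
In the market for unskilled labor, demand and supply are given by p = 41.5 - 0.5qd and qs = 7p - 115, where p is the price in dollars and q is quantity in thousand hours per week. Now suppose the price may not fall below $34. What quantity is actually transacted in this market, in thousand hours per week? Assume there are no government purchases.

Rearranging demand gives qd = 83 - 2p. Equilibrium: 83 - 2p = 7p - 115, so 198 = 9p and p* = 22, q* = 39.
Since 34 > 22, the floor is binding.
At p = 34: qd = 83 - 2·34 = 15 and qs = 7·34 - 115 = 123.
The quantity actually transacted is the short side, demand: 15.

15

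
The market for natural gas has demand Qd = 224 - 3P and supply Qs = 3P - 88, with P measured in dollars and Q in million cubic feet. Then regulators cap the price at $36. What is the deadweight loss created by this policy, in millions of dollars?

768

In a free market, 224 - 3P = 3P - 88 gives the equilibrium P* = 52, Q* = 68.
The ceiling of 36 is below the equilibrium price 52, so it binds.
At P = 36: Qd = 224 - 3·36 = 116 and Qs = 3·36 - 88 = 20.
Quantity traded falls to 20. At Q = 20 the demand price is (224 - 20)/3 = 68 and the supply price is (88 + 20)/3 = 36.
Deadweight loss = ½ · (68 - 36) · (68 - 20) = ½ · 32 · 48 = 768.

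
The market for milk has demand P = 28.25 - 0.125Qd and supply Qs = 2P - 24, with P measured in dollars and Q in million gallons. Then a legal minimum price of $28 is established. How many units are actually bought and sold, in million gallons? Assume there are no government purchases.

Rearranging demand gives Qd = 226 - 8P. Setting quantity demanded equal to quantity supplied, 226 - 8P = 2P - 24, gives P* = 25 and Q* = 26.
Since 28 > 25, the floor is binding.
At P = 28: Qd = 226 - 8·28 = 2 and Qs = 2·28 - 24 = 32.
The quantity actually transacted is the short side, demand: 2.

2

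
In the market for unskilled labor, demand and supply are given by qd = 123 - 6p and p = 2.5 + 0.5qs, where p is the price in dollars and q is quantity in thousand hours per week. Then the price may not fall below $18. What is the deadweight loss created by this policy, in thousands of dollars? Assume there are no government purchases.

Rearranging supply gives qs = 2p - 5. Without the control the market clears where 123 - 6p = 2p - 5, i.e. p* = 16 and q* = 27.
The floor of 18 is above the equilibrium price 16, so it binds.
At p = 18: qd = 123 - 6·18 = 15 and qs = 2·18 - 5 = 31.
Quantity traded falls to 15. At q = 15 the demand price is (123 - 15)/6 = 18 and the supply price is (5 + 15)/2 = 10.
Deadweight loss = ½ · (18 - 10) · (27 - 15) = ½ · 8 · 12 = 48.

48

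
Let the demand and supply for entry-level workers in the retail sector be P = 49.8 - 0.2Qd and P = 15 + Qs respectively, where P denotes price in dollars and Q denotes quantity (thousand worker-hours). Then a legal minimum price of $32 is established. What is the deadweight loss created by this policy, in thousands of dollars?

0

Rearranging demand gives Qd = 249 - 5P; rearranging supply gives Qs = P - 15. Equilibrium: 249 - 5P = P - 15, so 264 = 6P and P* = 44, Q* = 29.
Since 32 is below P* = 44, the floor does not bind and the free-market outcome prevails.
Since the control does not bind, no trades are prevented and deadweight loss is zero.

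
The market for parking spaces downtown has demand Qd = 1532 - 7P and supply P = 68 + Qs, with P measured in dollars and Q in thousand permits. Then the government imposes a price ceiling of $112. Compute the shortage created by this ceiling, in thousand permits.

704

Rearranging supply gives Qs = P - 68. Setting quantity demanded equal to quantity supplied, 1532 - 7P = P - 68, gives P* = 200 and Q* = 132.
Since 112 < 200, the ceiling is binding.
At P = 112: Qd = 1532 - 7·112 = 748 and Qs = 112 - 68 = 44.
Shortage = Qd - Qs = 748 - 44 = 704.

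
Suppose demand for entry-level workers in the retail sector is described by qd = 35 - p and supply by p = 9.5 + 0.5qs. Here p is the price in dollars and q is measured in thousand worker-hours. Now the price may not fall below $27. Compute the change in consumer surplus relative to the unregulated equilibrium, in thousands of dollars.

-112.5

Rearranging supply gives qs = 2p - 19. Without the control the market clears where 35 - p = 2p - 19, i.e. p* = 18 and q* = 17.
Since 27 > 18, the floor is binding.
At p = 27: qd = 35 - 27 = 8 and qs = 2·27 - 19 = 35.
Consumer surplus without the control is ½ · (35 - 18) · 17 = 144.5.
With the floor, consumers buy 8 units at 27, so CS = ½ · (35 - 27) · 8 = 32.
Change in consumer surplus = 32 - 144.5 = -112.5.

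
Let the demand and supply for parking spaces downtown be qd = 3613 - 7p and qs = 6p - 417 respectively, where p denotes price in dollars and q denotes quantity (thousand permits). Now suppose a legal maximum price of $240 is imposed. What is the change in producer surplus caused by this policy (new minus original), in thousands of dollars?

Setting quantity demanded equal to quantity supplied, 3613 - 7p = 6p - 417, gives p* = 310 and q* = 1443.
Since 240 < 310, the ceiling is binding.
At p = 240: qd = 3613 - 7·240 = 1933 and qs = 6·240 - 417 = 1023.
Producer surplus without the control is ½ · (310 - 69.5) · 1443 = 173520.75.
With the ceiling, producers sell 1023 units at 240, so PS = ½ · (240 - 69.5) · 1023 = 87210.75.
Change in producer surplus = 87210.75 - 173520.75 = -86310.

-86310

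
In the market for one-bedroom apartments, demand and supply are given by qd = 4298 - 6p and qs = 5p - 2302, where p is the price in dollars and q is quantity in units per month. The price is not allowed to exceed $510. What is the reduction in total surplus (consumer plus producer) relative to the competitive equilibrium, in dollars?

Equilibrium: 4298 - 6p = 5p - 2302, so 6600 = 11p and p* = 600, q* = 698.
The ceiling of 510 is below the equilibrium price 600, so it binds.
At p = 510: qd = 4298 - 6·510 = 1238 and qs = 5·510 - 2302 = 248.
Quantity traded falls to 248. At q = 248 the demand price is (4298 - 248)/6 = 675 and the supply price is (2302 + 248)/5 = 510.
Deadweight loss = ½ · (675 - 510) · (698 - 248) = ½ · 165 · 450 = 37125.

37125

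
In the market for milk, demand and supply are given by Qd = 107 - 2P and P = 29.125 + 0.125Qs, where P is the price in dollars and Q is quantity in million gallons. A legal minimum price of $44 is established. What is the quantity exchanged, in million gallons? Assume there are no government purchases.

19

Rearranging supply gives Qs = 8P - 233. In a free market, 107 - 2P = 8P - 233 gives the equilibrium P* = 34, Q* = 39.
The floor of 44 is above the equilibrium price 34, so it binds.
At P = 44: Qd = 107 - 2·44 = 19 and Qs = 8·44 - 233 = 119.
The quantity actually transacted is the short side, demand: 19.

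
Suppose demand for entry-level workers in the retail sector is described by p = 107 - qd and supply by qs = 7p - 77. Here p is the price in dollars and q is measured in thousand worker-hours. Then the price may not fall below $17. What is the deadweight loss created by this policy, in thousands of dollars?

Rearranging demand gives qd = 107 - p. Without the control the market clears where 107 - p = 7p - 77, i.e. p* = 23 and q* = 84.
The floor of 17 is below the equilibrium price 23, so it is not binding; the market clears at p* = 23, q* = 84.
Since the control does not bind, no trades are prevented and deadweight loss is zero.

0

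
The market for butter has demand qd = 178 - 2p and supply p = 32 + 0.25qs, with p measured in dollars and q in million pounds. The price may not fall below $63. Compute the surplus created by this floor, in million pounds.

Rearranging supply gives qs = 4p - 128. In a free market, 178 - 2p = 4p - 128 gives the equilibrium p* = 51, q* = 76.
Since 63 > 51, the floor is binding.
At p = 63: qd = 178 - 2·63 = 52 and qs = 4·63 - 128 = 124.
Surplus = qs - qd = 124 - 52 = 72.

72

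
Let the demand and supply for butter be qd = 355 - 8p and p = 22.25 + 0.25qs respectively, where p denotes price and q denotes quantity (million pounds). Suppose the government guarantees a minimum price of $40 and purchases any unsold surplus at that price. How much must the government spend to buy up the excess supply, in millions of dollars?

Rearranging supply gives qs = 4p - 89. Setting quantity demanded equal to quantity supplied, 355 - 8p = 4p - 89, gives p* = 37 and q* = 59.
Because the floor (40) lies above the market-clearing price, it is binding.
At p = 40: qd = 355 - 8·40 = 35 and qs = 4·40 - 89 = 71.
Surplus = qs - qd = 36.
Government expenditure = surplus × support price = 36 × 40 = 1440.

1440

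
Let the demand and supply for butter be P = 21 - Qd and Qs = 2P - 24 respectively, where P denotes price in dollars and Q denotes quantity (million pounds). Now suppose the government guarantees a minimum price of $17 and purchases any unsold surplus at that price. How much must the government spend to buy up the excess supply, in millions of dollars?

102

Rearranging demand gives Qd = 21 - P. Without the control the market clears where 21 - P = 2P - 24, i.e. P* = 15 and Q* = 6.
Since 17 > 15, the floor is binding.
At P = 17: Qd = 21 - 17 = 4 and Qs = 2·17 - 24 = 10.
Surplus = Qs - Qd = 6.
Government expenditure = surplus × support price = 6 × 17 = 102.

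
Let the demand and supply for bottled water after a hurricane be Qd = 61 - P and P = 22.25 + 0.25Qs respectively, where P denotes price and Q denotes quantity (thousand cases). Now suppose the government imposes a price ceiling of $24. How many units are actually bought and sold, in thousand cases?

Rearranging supply gives Qs = 4P - 89. Equilibrium: 61 - P = 4P - 89, so 150 = 5P and P* = 30, Q* = 31.
Because the ceiling (24) lies below the market-clearing price, it is binding.
At P = 24: Qd = 61 - 24 = 37 and Qs = 4·24 - 89 = 7.
The quantity actually transacted is the short side, supply: 7.

7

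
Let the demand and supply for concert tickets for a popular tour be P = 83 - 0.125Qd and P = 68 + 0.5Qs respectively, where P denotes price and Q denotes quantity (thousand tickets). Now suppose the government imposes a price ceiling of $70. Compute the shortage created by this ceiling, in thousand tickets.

Rearranging demand gives Qd = 664 - 8P; rearranging supply gives Qs = 2P - 136. In a free market, 664 - 8P = 2P - 136 gives the equilibrium P* = 80, Q* = 24.
The ceiling of 70 is below the equilibrium price 80, so it binds.
At P = 70: Qd = 664 - 8·70 = 104 and Qs = 2·70 - 136 = 4.
Shortage = Qd - Qs = 104 - 4 = 100.

100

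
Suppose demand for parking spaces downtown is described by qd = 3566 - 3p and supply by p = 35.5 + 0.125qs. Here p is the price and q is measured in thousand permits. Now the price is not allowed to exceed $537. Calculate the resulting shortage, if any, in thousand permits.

0

Rearranging supply gives qs = 8p - 284. Setting quantity demanded equal to quantity supplied, 3566 - 3p = 8p - 284, gives p* = 350 and q* = 2516.
Since 537 is above p* = 350, the ceiling does not bind and the free-market outcome prevails.
Since the control does not bind, there is no shortage.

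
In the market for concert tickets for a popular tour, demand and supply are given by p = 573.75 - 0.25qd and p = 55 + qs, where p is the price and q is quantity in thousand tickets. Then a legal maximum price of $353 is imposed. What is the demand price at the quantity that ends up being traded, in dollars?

499.25

Rearranging demand gives qd = 2295 - 4p; rearranging supply gives qs = p - 55. In a free market, 2295 - 4p = p - 55 gives the equilibrium p* = 470, q* = 415.
Because the ceiling (353) lies below the market-clearing price, it is binding.
At p = 353: qd = 2295 - 4·353 = 883 and qs = 353 - 55 = 298.
Only 298 units reach the market. On the demand curve, the marginal buyer's willingness to pay at q = 298 is (2295 - 298)/4 = 499.25.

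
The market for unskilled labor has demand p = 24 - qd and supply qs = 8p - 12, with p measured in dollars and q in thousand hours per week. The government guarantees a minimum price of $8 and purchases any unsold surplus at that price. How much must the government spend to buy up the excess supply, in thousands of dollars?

288

Rearranging demand gives qd = 24 - p. Without the control the market clears where 24 - p = 8p - 12, i.e. p* = 4 and q* = 20.
The floor of 8 is above the equilibrium price 4, so it binds.
At p = 8: qd = 24 - 8 = 16 and qs = 8·8 - 12 = 52.
Surplus = qs - qd = 36.
Government expenditure = surplus × support price = 36 × 8 = 288.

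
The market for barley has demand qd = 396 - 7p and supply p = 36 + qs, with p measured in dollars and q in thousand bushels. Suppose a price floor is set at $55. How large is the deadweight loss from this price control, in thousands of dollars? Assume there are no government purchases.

Rearranging supply gives qs = p - 36. Setting quantity demanded equal to quantity supplied, 396 - 7p = p - 36, gives p* = 54 and q* = 18.
The floor of 55 is above the equilibrium price 54, so it binds.
At p = 55: qd = 396 - 7·55 = 11 and qs = 55 - 36 = 19.
Quantity traded falls to 11. At q = 11 the demand price is (396 - 11)/7 = 55 and the supply price is 36 + 11 = 47.
Deadweight loss = ½ · (55 - 47) · (18 - 11) = ½ · 8 · 7 = 28.

28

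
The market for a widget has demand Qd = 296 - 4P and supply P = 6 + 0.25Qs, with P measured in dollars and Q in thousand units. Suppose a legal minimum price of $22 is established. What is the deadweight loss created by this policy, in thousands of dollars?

0

Rearranging supply gives Qs = 4P - 24. Without the control the market clears where 296 - 4P = 4P - 24, i.e. P* = 40 and Q* = 136.
Since 22 is below P* = 40, the floor does not bind and the free-market outcome prevails.
Since the control does not bind, no trades are prevented and deadweight loss is zero.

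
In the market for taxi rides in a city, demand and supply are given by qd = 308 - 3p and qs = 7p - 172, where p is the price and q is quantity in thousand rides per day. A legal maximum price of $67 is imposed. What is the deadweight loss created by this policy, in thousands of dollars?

0

Equilibrium: 308 - 3p = 7p - 172, so 480 = 10p and p* = 48, q* = 164.
The ceiling of 67 is above the equilibrium price 48, so it is not binding; the market clears at p* = 48, q* = 164.
Since the control does not bind, no trades are prevented and deadweight loss is zero.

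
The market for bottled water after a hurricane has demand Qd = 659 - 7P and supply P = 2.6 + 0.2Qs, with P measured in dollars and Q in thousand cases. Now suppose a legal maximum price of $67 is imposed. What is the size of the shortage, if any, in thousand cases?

Rearranging supply gives Qs = 5P - 13. In a free market, 659 - 7P = 5P - 13 gives the equilibrium P* = 56, Q* = 267.
Since 67 is above P* = 56, the ceiling does not bind and the free-market outcome prevails.
Since the control does not bind, there is no shortage.

0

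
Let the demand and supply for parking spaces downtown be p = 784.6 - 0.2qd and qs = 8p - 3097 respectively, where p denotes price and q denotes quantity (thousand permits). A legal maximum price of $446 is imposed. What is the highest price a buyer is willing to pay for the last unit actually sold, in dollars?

Rearranging demand gives qd = 3923 - 5p. Setting quantity demanded equal to quantity supplied, 3923 - 5p = 8p - 3097, gives p* = 540 and q* = 1223.
Since 446 < 540, the ceiling is binding.
At p = 446: qd = 3923 - 5·446 = 1693 and qs = 8·446 - 3097 = 471.
Only 471 units reach the market. On the demand curve, the marginal buyer's willingness to pay at q = 471 is (3923 - 471)/5 = 690.4.

690.4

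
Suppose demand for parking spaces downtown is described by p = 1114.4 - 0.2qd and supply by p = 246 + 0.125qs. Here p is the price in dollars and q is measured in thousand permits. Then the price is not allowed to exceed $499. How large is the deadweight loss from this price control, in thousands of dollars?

68234.4

Rearranging demand gives qd = 5572 - 5p; rearranging supply gives qs = 8p - 1968. In a free market, 5572 - 5p = 8p - 1968 gives the equilibrium p* = 580, q* = 2672.
Because the ceiling (499) lies below the market-clearing price, it is binding.
At p = 499: qd = 5572 - 5·499 = 3077 and qs = 8·499 - 1968 = 2024.
Quantity traded falls to 2024. At q = 2024 the demand price is (5572 - 2024)/5 = 709.6 and the supply price is (1968 + 2024)/8 = 499.
Deadweight loss = ½ · (709.6 - 499) · (2672 - 2024) = ½ · 210.6 · 648 = 68234.4.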